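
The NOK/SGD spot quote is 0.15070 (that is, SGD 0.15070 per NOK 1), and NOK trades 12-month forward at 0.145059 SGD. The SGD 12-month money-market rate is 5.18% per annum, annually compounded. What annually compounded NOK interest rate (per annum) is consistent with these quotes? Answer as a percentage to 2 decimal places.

T = 1 year.
By CIP, F/S equals the SGD-to-NOK growth ratio: 0.145059/0.1507 = 0.9625680.
SGD growth factor: (1 + 0.0518)^1 = 1.051800.
So the NOK growth factor = 1.092702.
Annualise: 1.092702^(1/1) − 1 = 0.092702 = 9.27%.

9.27%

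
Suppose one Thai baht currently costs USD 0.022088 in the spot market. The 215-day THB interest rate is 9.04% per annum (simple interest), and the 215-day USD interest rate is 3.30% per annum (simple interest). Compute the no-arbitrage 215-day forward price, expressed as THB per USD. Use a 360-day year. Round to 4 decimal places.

46.7955

T = 215/360 years.
USD growth factor: 1 + 0.0330×215/360 = 1.01970833.
Growth of 1 THB over T: 1 + 0.0904×215/360 = 1.05398889.
So F = 0.022088 × 1.01970833 / 1.05398889 = 0.021369597 (USD/THB).
Quoted the other way: 1/0.021369597 = 46.7955 THB per USD.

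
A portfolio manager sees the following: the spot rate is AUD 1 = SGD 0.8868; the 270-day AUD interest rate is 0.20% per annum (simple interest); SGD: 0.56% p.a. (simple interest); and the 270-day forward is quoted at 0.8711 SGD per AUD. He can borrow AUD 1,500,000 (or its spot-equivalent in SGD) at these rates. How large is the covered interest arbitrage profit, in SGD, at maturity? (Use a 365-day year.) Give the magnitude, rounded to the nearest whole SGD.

T = 270/365 years.
Invest the AUD and cover forward: 1,500,000 × 1.001479452 × 0.8711 = SGD 1,308,583.13.
Convert at spot and invest in SGD: 1,500,000 × 0.8868 × 1.004142466 = SGD 1,335,710.31.
The quoted forward undervalues AUD, so borrow AUD, convert to SGD at spot, deposit the SGD at 0.56%, and buy AUD forward at 0.8711 to cover the loan.
The gap between the two covered legs is SGD 27,127.

SGD 27,127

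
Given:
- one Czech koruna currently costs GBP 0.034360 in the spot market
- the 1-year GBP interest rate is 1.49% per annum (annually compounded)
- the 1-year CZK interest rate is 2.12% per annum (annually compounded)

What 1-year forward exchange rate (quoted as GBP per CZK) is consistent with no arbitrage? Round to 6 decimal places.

0.034148

T = 1 year.
GBP accumulates by (1 + 0.0149)^1 = 1.014900.
CZK growth factor: (1 + 0.0212)^1 = 1.021200.
CIP: F = S · (grow GBP)/(grow CZK) = 0.03436 × 1.014900/1.021200 = 0.03414803 GBP per CZK.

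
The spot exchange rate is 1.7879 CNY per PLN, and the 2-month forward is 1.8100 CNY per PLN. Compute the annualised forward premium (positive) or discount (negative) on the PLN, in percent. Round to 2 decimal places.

+7.42%

T = 2/12 years.
PLN trades forward at +1.23609% vs spot over the period.
Annualise by dividing by T: 0.0123609 / (2/12) = 0.074165 → 7.42%.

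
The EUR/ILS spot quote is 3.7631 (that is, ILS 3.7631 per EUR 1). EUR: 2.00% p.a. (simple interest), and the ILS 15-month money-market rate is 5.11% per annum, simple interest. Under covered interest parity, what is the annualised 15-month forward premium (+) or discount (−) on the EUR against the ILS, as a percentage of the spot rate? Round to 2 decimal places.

T = 15/12 years.
No-arbitrage forward: 3.7631 × 1.063875 / 1.025000 = 3.9058225 ILS/EUR.
Annualised premium = (F − S)/S × (1/T) = (3.9058225 − 3.7631)/3.7631 ÷ (15/12) = 3.03%.

+3.03%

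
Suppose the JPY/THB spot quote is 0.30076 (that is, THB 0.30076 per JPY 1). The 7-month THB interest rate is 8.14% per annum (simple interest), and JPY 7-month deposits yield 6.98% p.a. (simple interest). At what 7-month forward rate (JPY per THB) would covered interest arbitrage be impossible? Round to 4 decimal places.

T = 7/12 years.
THB accumulates by 1 + 0.0814×7/12 = 1.0474833.
JPY accumulates by 1 + 0.0698×7/12 = 1.0407167.
Forward (THB per JPY) = 0.30076 × 1.0474833 / 1.0407167 = 0.3027155.
Quoted the other way: 1/0.3027155 = 3.3034 JPY per THB.

3.3034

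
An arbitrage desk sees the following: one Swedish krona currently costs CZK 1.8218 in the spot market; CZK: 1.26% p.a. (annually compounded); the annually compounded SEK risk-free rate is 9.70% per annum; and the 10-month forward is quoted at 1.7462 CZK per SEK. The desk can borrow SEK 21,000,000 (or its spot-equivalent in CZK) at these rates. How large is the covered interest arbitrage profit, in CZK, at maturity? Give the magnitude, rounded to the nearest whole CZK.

T = 10/12 years.
Invest the SEK and cover forward: 21,000,000 × 1.0802033579 × 1.7462 = CZK 39,611,273.17.
Convert at spot and invest in CZK: 21,000,000 × 1.8218 × 1.0104890287 = CZK 38,659,087.16.
The quoted forward overvalues SEK, so borrow CZK, buy SEK at spot, deposit the SEK at 9.70%, and sell the proceeds forward at 1.7462.
Profit = 39,611,273.17 − 38,659,087.16 = CZK 952,186.

CZK 952,186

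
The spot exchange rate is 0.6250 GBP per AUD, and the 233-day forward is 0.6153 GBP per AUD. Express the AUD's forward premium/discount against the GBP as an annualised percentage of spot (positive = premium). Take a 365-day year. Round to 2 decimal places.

T = 233/365 years.
(F − S)/S = (0.6153 − 0.625)/0.625 = -0.0155200.
Annualise by dividing by T: -0.0155200 / (233/365) = -0.024312 → -2.43%.

-2.43%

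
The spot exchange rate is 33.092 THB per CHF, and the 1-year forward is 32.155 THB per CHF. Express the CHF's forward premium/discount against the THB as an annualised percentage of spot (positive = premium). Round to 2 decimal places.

T = 1 year.
(F − S)/S = (32.155 − 33.092)/33.092 = -0.0283150.
×(1/T) gives -2.83% p.a.

-2.83%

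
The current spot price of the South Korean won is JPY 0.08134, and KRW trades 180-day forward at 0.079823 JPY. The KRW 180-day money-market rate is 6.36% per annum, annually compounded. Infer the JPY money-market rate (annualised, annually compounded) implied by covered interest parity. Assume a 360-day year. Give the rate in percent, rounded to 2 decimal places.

T = 180/360 years.
By CIP, F/S equals the JPY-to-KRW growth ratio: 0.079823/0.08134 = 0.9813499.
KRW growth factor: (1 + 0.0636)^(180/360) = 1.0313098.
Hence g_JPY = 1.0120758.
r = 1.0120758^(360/180) − 1 = 0.024297 → 2.43%.

2.43%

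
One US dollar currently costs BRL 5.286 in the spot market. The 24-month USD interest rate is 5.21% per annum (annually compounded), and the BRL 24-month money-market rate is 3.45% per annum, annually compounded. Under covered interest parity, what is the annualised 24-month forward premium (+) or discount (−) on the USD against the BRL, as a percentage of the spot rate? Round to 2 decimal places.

-1.66%

T = 2 years.
F = S · g_BRL/g_USD = 5.286 × 1.0701903/1.1069144 = 5.110626.
(F − S)/S ÷ T = (5.110626 − 5.286)/5.286/2 = -0.016589 → -1.66%.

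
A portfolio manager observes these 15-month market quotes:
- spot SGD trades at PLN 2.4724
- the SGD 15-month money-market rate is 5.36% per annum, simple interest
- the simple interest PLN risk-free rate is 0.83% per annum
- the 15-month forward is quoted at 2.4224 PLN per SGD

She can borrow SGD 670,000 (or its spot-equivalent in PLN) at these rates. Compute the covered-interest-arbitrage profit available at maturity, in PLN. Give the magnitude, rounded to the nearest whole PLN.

PLN 58,055

T = 15/12 years.
Keep in SGD, deliver into the forward: 670,000·1.067000·2.4224 = PLN 1,731,749.54.
Swap to PLN now, deposit: 670,000·2.4724·1.010375 = PLN 1,673,694.27.
The quoted forward overvalues SGD, so borrow PLN, buy SGD at spot, deposit the SGD at 5.36%, and sell the proceeds forward at 2.4224.
Arbitrage profit = |1,731,749.54 − 1,673,694.27| = PLN 58,055.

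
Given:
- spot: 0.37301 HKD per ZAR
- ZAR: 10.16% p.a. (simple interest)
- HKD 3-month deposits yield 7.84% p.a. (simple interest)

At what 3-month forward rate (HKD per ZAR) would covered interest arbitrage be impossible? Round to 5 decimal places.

T = 3/12 years.
HKD accumulates by 1 + 0.0784×3/12 = 1.019600.
ZAR accumulates by 1 + 0.1016×3/12 = 1.025400.
So F = 0.37301 × 1.019600 / 1.025400 = 0.3709001 (HKD/ZAR).

0.37090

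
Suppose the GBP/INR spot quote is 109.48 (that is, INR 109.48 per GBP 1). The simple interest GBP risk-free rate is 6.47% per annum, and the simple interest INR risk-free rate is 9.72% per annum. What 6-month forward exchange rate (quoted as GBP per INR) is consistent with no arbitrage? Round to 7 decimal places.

0.0089925

T = 6/12 years.
INR accumulates by 1 + 0.0972×6/12 = 1.048600.
GBP growth factor: 1 + 0.0647×6/12 = 1.032350.
Forward (INR per GBP) = 109.48 × 1.048600 / 1.032350 = 111.2033.
Invert for GBP per INR: 1 / 111.2033 = 0.0089925.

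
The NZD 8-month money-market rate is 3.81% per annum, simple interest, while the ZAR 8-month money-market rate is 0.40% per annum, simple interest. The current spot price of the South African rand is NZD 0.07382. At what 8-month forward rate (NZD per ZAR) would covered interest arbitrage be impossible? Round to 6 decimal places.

0.075494

T = 8/12 years.
NZD accumulates by 1 + 0.0381×8/12 = 1.025400.
ZAR growth factor: 1 + 0.0040×8/12 = 1.0026667.
So F = 0.07382 × 1.025400 / 1.0026667 = 0.07549371 (NZD/ZAR).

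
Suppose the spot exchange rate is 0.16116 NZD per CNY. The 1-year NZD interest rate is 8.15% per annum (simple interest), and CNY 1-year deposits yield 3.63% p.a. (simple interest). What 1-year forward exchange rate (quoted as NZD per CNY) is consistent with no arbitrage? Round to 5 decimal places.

0.16819

T = 1 year.
Growth of 1 NZD over T: 1 + 0.0815×1 = 1.081500.
Growth of 1 CNY over T: 1 + 0.0363×1 = 1.036300.
Forward (NZD per CNY) = 0.16116 × 1.081500 / 1.036300 = 0.1681893.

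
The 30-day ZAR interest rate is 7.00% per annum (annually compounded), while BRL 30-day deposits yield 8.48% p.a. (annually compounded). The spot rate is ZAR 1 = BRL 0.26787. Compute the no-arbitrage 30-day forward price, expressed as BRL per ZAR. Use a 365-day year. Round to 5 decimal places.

0.26817

T = 30/365 years.
BRL growth factor: (1 + 0.0848)^(30/365) = 1.0067125.
ZAR growth factor: (1 + 0.0700)^(30/365) = 1.0055765.
CIP: F = S · (grow BRL)/(grow ZAR) = 0.26787 × 1.0067125/1.0055765 = 0.2681726 BRL per ZAR.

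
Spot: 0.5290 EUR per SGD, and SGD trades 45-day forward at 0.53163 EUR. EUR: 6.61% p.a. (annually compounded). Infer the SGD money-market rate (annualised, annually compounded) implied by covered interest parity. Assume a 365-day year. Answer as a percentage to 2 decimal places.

2.41%

T = 45/365 years.
CIP gives F = S · g_EUR/g_SGD, so g_EUR/g_SGD = 0.53163/0.529 = 1.0049716.
The EUR side grows by (1 + 0.0661)^(45/365) = 1.0079225.
That pins the SGD growth at 1.0029363.
r = 1.0029363^(365/45) − 1 = 0.024067 → 2.41%.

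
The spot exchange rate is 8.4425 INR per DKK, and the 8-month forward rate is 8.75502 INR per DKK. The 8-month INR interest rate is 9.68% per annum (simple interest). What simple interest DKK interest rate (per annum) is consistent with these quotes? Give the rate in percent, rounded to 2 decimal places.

T = 8/12 years.
By CIP, F/S equals the INR-to-DKK growth ratio: 8.75502/8.4425 = 1.0370175.
INR growth factor: 1 + 0.0968×8/12 = 1.0645333.
That pins the DKK growth at 1.0265336.
(1.0265336 − 1)/T = 0.039800, i.e. 3.98%.

3.98%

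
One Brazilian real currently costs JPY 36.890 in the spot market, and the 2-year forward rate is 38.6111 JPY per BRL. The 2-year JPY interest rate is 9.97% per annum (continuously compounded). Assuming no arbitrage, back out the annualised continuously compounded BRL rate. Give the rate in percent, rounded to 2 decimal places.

T = 2 years.
CIP gives F = S · g_JPY/g_BRL, so g_JPY/g_BRL = 38.6111/36.89 = 1.0466549.
JPY growth factor: e^(0.0997×2) = 1.2206701.
That pins the BRL growth at 1.1662584.
r = ln(1.1662584)/2 = 0.076900 → 7.69%.

7.69%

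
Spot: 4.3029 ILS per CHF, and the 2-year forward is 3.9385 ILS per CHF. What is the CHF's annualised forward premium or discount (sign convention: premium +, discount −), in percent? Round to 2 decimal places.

-4.23%

T = 2 years.
CHF trades forward at -8.46871% vs spot over the period.
×(1/T) gives -4.23% p.a.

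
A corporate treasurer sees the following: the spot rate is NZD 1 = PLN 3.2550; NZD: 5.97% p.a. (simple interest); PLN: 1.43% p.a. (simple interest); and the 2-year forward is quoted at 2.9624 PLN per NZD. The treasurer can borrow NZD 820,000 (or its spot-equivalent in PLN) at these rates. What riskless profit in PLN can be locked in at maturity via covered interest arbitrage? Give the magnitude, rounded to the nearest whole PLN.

T = 2 years.
Invest the NZD and cover forward: 820,000 × 1.119400 × 2.9624 = PLN 2,719,210.66.
Convert at spot and invest in PLN: 820,000 × 3.2550 × 1.028600 = PLN 2,745,436.26.
The quoted forward undervalues NZD, so borrow NZD, convert to PLN at spot, deposit the PLN at 1.43%, and buy NZD forward at 2.9624 to cover the loan.
Profit = 2,745,436.26 − 2,719,210.66 = PLN 26,226.

PLN 26,226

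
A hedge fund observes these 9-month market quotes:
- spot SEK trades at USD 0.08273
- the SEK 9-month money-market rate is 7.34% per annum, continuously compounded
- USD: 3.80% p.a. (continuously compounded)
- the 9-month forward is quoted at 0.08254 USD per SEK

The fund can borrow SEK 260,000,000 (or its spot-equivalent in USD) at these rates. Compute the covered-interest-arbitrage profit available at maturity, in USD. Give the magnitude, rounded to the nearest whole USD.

USD 543,269

T = 9/12 years.
Route A — deposit SEK, sell forward: 260,000,000 × 1.056593443 × 0.08254 = USD 22,674,917.92.
Route B — convert at spot, deposit USD: 260,000,000 × 0.08273 × 1.0289100108 = USD 22,131,648.55.
The quoted forward overvalues SEK, so borrow USD, buy SEK at spot, deposit the SEK at 7.34%, and sell the proceeds forward at 0.08254.
The gap between the two covered legs is USD 543,269.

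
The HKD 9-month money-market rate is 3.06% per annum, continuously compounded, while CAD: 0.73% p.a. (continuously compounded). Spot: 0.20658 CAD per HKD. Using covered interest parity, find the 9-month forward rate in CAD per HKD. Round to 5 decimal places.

0.20300

T = 9/12 years.
Growth of 1 CAD over T: e^(0.0073×9/12) = 1.005490.
HKD accumulates by e^(0.0306×9/12) = 1.0232154.
So F = 0.20658 × 1.005490 / 1.0232154 = 0.2030014 (CAD/HKD).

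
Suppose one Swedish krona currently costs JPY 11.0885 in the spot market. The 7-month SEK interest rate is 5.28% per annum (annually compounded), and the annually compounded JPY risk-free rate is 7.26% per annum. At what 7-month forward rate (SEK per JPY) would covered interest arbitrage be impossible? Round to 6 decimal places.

0.089209

T = 7/12 years.
JPY accumulates by (1 + 0.0726)^(7/12) = 1.0417305.
SEK accumulates by (1 + 0.0528)^(7/12) = 1.0304694.
Forward (JPY per SEK) = 11.0885 × 1.0417305 / 1.0304694 = 11.20968.
Quoted the other way: 1/11.20968 = 0.089209 SEK per JPY.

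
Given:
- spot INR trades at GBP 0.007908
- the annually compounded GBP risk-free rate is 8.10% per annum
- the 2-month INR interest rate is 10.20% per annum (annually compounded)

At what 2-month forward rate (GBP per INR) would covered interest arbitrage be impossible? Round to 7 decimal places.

0.0078827

T = 2/12 years.
GBP accumulates by (1 + 0.0810)^(2/12) = 1.0130657.
Growth of 1 INR over T: (1 + 0.1020)^(2/12) = 1.0163195.
Forward (GBP per INR) = 0.007908 × 1.0130657 / 1.0163195 = 0.007882682.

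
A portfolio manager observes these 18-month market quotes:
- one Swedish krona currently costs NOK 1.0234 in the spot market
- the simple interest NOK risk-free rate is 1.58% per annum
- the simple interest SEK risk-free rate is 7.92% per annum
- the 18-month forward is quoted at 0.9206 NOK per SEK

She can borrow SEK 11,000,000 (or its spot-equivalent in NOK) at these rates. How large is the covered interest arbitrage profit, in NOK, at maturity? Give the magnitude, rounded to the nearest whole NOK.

T = 18/12 years.
Route A — deposit SEK, sell forward: 11,000,000 × 1.118800 × 0.9206 = NOK 11,329,640.08.
Route B — convert at spot, deposit NOK: 11,000,000 × 1.0234 × 1.023700 = NOK 11,524,200.38.
The quoted forward undervalues SEK, so borrow SEK, convert to NOK at spot, deposit the NOK at 1.58%, and buy SEK forward at 0.9206 to cover the loan.
The gap between the two covered legs is NOK 194,560.

NOK 194,560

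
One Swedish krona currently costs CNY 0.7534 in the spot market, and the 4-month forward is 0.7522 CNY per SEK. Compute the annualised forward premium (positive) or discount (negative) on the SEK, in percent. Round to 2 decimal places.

-0.48%

T = 4/12 years.
(F − S)/S = (0.7522 − 0.7534)/0.7534 = -0.0015928.
Per annum: -0.0015928 / (4/12) = -0.004778 = -0.48%.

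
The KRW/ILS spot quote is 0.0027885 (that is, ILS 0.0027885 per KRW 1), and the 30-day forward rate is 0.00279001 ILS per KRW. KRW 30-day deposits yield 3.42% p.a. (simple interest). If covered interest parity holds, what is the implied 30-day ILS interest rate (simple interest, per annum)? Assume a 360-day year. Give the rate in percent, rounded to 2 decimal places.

T = 30/360 years.
CIP gives F = S · g_ILS/g_KRW, so g_ILS/g_KRW = 0.00279001/0.0027885 = 1.0005415.
The KRW side grows by 1 + 0.0342×30/360 = 1.002850.
Hence g_ILS = 1.003393.
r = (1.003393 − 1)/(30/360) = 0.040716 → 4.07%.

4.07%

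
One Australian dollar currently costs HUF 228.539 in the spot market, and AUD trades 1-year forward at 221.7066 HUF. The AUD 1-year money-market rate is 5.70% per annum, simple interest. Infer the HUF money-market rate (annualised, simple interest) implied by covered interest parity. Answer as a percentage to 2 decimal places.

T = 1 year.
By CIP, F/S equals the HUF-to-AUD growth ratio: 221.7066/228.539 = 0.9701040.
The AUD side grows by 1 + 0.0570×1 = 1.057000.
Hence g_HUF = 1.0253999.
r = (1.0253999 − 1)/1 = 0.025400 → 2.54%.

2.54%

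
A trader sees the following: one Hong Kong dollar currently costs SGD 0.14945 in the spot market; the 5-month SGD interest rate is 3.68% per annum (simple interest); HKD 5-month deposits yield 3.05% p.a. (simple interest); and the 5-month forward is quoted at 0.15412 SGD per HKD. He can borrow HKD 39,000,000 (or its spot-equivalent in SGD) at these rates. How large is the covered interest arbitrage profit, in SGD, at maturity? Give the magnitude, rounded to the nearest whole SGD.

T = 5/12 years.
Invest the HKD and cover forward: 39,000,000 × 1.012708333 × 0.15412 = SGD 6,087,065.72.
Convert at spot and invest in SGD: 39,000,000 × 0.14945 × 1.015333333 = SGD 5,917,921.10.
The quoted forward overvalues HKD, so borrow SGD, buy HKD at spot, deposit the HKD at 3.05%, and sell the proceeds forward at 0.15412.
Profit = 6,087,065.72 − 5,917,921.10 = SGD 169,145.

SGD 169,145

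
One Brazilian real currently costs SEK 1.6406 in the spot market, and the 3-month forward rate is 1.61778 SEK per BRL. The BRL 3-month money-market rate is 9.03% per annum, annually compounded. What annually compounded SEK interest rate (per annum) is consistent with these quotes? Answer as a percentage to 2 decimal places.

3.09%

T = 3/12 years.
CIP gives F = S · g_SEK/g_BRL, so g_SEK/g_BRL = 1.61778/1.6406 = 0.9860905.
The BRL side grows by (1 + 0.0903)^(3/12) = 1.0218485.
So the SEK growth factor = 1.0076351.
r = 1.0076351^(12/3) − 1 = 0.030892 → 3.09%.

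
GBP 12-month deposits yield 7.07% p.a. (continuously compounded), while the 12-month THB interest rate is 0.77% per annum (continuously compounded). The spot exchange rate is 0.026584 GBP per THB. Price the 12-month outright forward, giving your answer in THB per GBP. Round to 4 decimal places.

35.3199

T = 1 year.
Growth of 1 GBP over T: e^(0.0707×1) = 1.0732592.
Growth of 1 THB over T: e^(0.0077×1) = 1.00772972.
CIP: F = S · (grow GBP)/(grow THB) = 0.026584 × 1.0732592/1.00772972 = 0.028312674 GBP per THB.
Invert for THB per GBP: 1 / 0.028312674 = 35.3199.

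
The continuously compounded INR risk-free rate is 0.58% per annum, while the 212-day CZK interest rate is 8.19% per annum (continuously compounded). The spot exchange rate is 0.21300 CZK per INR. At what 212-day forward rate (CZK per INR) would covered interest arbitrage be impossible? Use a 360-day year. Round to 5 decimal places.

T = 212/360 years.
Growth of 1 CZK over T: e^(0.0819×212/360) = 1.049412.
INR accumulates by e^(0.0058×212/360) = 1.0034214.
So F = 0.213 × 1.049412 / 1.0034214 = 0.2227626 (CZK/INR).

0.22276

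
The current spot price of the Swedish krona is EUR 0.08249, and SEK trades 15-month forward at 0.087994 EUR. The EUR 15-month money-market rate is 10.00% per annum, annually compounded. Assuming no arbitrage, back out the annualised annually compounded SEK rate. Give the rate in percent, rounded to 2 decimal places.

T = 15/12 years.
F/S = 0.087994/0.08249 = 1.0667232 = (growth of EUR) / (growth of SEK).
The EUR side grows by (1 + 0.1000)^(15/12) = 1.1265251.
Hence g_SEK = 1.0560613.
Annualise: 1.0560613^(12/15) − 1 = 0.044603 = 4.46%.

4.46%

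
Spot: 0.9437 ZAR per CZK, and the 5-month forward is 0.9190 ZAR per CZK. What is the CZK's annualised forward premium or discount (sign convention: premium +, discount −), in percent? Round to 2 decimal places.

-6.28%

T = 5/12 years.
Period premium: (0.9190 − 0.9437)/0.9437 = -0.0261736.
Annualise by dividing by T: -0.0261736 / (5/12) = -0.062817 → -6.28%.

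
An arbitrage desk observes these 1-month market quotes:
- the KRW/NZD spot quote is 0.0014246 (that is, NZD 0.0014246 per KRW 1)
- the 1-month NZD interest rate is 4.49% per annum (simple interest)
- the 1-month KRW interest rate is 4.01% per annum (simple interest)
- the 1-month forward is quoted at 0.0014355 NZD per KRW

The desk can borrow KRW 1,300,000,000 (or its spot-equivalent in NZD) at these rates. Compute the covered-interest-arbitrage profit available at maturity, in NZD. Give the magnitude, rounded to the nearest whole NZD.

NZD 13,477

T = 1/12 years.
Route A — deposit KRW, sell forward: 1,300,000,000 × 1.003341667 × 0.0014355 = NZD 1,872,386.05.
Route B — convert at spot, deposit NZD: 1,300,000,000 × 0.0014246 × 1.003741667 = NZD 1,858,909.49.
The quoted forward overvalues KRW, so borrow NZD, buy KRW at spot, deposit the KRW at 4.01%, and sell the proceeds forward at 0.0014355.
Arbitrage profit = |1,872,386.05 − 1,858,909.49| = NZD 13,477.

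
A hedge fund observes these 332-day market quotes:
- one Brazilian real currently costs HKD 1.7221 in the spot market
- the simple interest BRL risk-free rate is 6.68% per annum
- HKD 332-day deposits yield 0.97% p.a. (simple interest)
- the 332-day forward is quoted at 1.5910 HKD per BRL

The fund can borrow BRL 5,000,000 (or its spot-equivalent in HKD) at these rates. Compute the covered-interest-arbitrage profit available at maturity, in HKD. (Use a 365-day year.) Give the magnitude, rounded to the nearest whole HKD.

T = 332/365 years.
Route A — deposit BRL, sell forward: 5,000,000 × 1.060760548 × 1.5910 = HKD 8,438,350.16.
Route B — convert at spot, deposit HKD: 5,000,000 × 1.7221 × 1.008823014 = HKD 8,686,470.56.
The quoted forward undervalues BRL, so borrow BRL, convert to HKD at spot, deposit the HKD at 0.97%, and buy BRL forward at 1.5910 to cover the loan.
The gap between the two covered legs is HKD 248,120.

HKD 248,120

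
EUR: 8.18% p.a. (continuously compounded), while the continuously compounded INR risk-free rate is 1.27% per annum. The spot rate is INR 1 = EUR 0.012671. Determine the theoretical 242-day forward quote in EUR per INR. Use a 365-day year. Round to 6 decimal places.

T = 242/365 years.
Growth of 1 EUR over T: e^(0.0818×242/365) = 1.0557322.
Growth of 1 INR over T: e^(0.0127×242/365) = 1.0084558.
So F = 0.012671 × 1.0557322 / 1.0084558 = 0.01326502 (EUR/INR).

0.013265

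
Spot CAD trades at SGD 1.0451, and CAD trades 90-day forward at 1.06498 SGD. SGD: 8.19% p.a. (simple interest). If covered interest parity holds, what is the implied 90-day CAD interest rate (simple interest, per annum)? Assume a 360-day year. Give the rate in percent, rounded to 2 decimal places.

T = 90/360 years.
By CIP, F/S equals the SGD-to-CAD growth ratio: 1.06498/1.0451 = 1.0190221.
The SGD side grows by 1 + 0.0819×90/360 = 1.020475.
So the CAD growth factor = 1.0014258.
(1.0014258 − 1)/T = 0.005703, i.e. 0.57%.

0.57%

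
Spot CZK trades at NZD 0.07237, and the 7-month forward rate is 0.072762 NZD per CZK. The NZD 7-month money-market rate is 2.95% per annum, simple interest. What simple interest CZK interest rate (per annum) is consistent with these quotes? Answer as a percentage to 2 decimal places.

T = 7/12 years.
CIP gives F = S · g_NZD/g_CZK, so g_NZD/g_CZK = 0.072762/0.07237 = 1.0054166.
The NZD side grows by 1 + 0.0295×7/12 = 1.0172083.
Hence g_CZK = 1.0117282.
(1.0117282 − 1)/T = 0.020105, i.e. 2.01%.

2.01%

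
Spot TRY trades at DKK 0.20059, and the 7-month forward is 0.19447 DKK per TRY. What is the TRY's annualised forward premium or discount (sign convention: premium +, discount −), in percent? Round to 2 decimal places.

T = 7/12 years.
TRY trades forward at -3.05100% vs spot over the period.
×(1/T) gives -5.23% p.a.

-5.23%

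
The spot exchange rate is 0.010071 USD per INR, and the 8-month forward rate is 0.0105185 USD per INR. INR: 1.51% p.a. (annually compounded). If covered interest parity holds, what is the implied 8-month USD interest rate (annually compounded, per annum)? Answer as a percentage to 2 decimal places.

8.35%

T = 8/12 years.
F/S = 0.0105185/0.010071 = 1.0444345 = (growth of USD) / (growth of INR).
INR growth factor: (1 + 0.0151)^(8/12) = 1.0100415.
So the USD growth factor = 1.0549222.
Annualise: 1.0549222^(12/8) − 1 = 0.083504 = 8.35%.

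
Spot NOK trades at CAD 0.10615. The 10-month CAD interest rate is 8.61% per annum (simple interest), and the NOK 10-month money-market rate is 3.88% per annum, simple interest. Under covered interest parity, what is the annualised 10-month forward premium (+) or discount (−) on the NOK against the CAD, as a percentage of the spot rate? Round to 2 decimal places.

T = 10/12 years.
F = S · g_CAD/g_NOK = 0.10615 × 1.071750/1.0323333 = 0.11020303.
Annualised premium = (F − S)/S × (1/T) = (0.11020303 − 0.10615)/0.10615 ÷ (10/12) = 4.58%.

+4.58%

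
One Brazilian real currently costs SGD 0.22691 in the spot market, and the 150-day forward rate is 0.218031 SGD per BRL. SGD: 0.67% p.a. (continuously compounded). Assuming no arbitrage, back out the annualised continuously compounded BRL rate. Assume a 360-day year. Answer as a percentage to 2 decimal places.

T = 150/360 years.
CIP gives F = S · g_SGD/g_BRL, so g_SGD/g_BRL = 0.218031/0.22691 = 0.9608699.
SGD growth factor: e^(0.0067×150/360) = 1.0027956.
So the BRL growth factor = 1.0436331.
r = ln(1.0436331)/(150/360) = 0.102499 → 10.25%.

10.25%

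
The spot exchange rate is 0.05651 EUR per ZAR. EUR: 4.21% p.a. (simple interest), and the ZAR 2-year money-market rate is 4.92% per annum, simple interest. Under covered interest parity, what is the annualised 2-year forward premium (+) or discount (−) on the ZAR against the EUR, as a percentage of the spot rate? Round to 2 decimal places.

-0.65%

T = 2 years.
No-arbitrage forward: 0.05651 × 1.084200 / 1.098400 = 0.05577944 EUR/ZAR.
(F − S)/S ÷ T = (0.05577944 − 0.05651)/0.05651/2 = -0.006464 → -0.65%.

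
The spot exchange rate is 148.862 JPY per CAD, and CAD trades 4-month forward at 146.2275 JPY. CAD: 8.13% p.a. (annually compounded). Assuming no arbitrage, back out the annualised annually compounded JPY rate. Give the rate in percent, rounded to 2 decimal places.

T = 4/12 years.
By CIP, F/S equals the JPY-to-CAD growth ratio: 146.2275/148.862 = 0.9823024.
The CAD side grows by (1 + 0.0813)^(4/12) = 1.0263971.
Hence g_JPY = 1.0082323.
Annualise: 1.0082323^(12/4) − 1 = 0.024901 = 2.49%.

2.49%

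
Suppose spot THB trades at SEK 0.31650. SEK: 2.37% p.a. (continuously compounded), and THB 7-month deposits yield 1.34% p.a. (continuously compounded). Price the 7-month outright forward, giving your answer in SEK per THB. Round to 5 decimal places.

0.31841

T = 7/12 years.
SEK growth factor: e^(0.0237×7/12) = 1.013921.
THB accumulates by e^(0.0134×7/12) = 1.0078473.
CIP: F = S · (grow SEK)/(grow THB) = 0.3165 × 1.013921/1.0078473 = 0.3184074 SEK per THB.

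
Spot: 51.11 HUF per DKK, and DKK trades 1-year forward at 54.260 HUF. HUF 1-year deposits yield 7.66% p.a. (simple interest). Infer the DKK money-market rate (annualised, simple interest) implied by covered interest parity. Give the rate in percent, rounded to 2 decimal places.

T = 1 year.
CIP gives F = S · g_HUF/g_DKK, so g_HUF/g_DKK = 54.26/51.11 = 1.0616318.
The HUF side grows by 1 + 0.0766×1 = 1.076600.
Hence g_DKK = 1.0140992.
(1.0140992 − 1)/T = 0.014099, i.e. 1.41%.

1.41%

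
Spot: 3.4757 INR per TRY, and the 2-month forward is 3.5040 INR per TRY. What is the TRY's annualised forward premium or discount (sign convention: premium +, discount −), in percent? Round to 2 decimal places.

+4.89%

T = 2/12 years.
Period premium: (3.5040 − 3.4757)/3.4757 = 0.0081422.
×(1/T) gives 4.89% p.a.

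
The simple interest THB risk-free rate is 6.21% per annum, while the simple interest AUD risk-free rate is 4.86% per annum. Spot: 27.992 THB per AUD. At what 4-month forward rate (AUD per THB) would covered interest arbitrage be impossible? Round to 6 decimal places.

0.035567

T = 4/12 years.
THB growth factor: 1 + 0.0621×4/12 = 1.020700.
Growth of 1 AUD over T: 1 + 0.0486×4/12 = 1.016200.
Forward (THB per AUD) = 27.992 × 1.020700 / 1.016200 = 28.11596.
Invert for AUD per THB: 1 / 28.11596 = 0.035567.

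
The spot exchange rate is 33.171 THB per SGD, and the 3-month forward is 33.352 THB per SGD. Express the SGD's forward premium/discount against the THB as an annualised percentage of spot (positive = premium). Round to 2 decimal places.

+2.18%

T = 3/12 years.
Period premium: (33.352 − 33.171)/33.171 = 0.0054566.
Per annum: 0.0054566 / (3/12) = 0.021826 = 2.18%.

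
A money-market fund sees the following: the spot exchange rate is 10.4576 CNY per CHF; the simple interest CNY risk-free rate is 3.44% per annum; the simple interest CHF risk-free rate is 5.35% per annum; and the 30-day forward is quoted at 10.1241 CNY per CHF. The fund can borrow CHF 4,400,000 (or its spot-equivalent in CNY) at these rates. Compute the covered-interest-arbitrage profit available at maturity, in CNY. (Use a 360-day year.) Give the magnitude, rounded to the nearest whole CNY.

CNY 1,400,704

T = 30/360 years.
Invest the CHF and cover forward: 4,400,000 × 1.0044583333 × 10.1241 = CNY 44,744,641.09.
Convert at spot and invest in CNY: 4,400,000 × 10.4576 × 1.0028666667 = CNY 46,145,345.20.
The quoted forward undervalues CHF, so borrow CHF, convert to CNY at spot, deposit the CNY at 3.44%, and buy CHF forward at 10.1241 to cover the loan.
Arbitrage profit = |44,744,641.09 − 46,145,345.20| = CNY 1,400,704.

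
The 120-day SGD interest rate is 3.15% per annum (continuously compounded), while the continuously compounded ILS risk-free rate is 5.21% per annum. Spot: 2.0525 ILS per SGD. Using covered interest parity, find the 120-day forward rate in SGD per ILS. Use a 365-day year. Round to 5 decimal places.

T = 120/365 years.
ILS accumulates by e^(0.0521×120/365) = 1.0172763.
SGD accumulates by e^(0.0315×120/365) = 1.010410.
CIP: F = S · (grow ILS)/(grow SGD) = 2.0525 × 1.0172763/1.010410 = 2.066448 ILS per SGD.
Invert for SGD per ILS: 1 / 2.066448 = 0.48392.

0.48392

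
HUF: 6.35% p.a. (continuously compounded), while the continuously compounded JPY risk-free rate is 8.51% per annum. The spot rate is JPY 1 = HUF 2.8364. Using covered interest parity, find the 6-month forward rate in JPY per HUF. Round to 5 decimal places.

T = 6/12 years.
Growth of 1 HUF over T: e^(0.0635×6/12) = 1.0322594.
Growth of 1 JPY over T: e^(0.0851×6/12) = 1.0434682.
So F = 2.8364 × 1.0322594 / 1.0434682 = 2.805932 (HUF/JPY).
Quoted the other way: 1/2.805932 = 0.35639 JPY per HUF.

0.35639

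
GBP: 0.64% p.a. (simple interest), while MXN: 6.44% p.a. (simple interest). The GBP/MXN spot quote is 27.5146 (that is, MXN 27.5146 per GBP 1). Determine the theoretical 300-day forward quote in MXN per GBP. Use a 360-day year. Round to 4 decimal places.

T = 300/360 years.
MXN growth factor: 1 + 0.0644×300/360 = 1.05366667.
Growth of 1 GBP over T: 1 + 0.0064×300/360 = 1.00533333.
Forward (MXN per GBP) = 27.5146 × 1.05366667 / 1.00533333 = 28.837417.

28.8374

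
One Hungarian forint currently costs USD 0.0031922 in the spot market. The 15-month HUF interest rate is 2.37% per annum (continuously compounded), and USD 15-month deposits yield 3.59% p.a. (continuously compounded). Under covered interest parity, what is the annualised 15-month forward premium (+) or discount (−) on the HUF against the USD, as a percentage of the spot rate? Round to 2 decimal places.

T = 15/12 years.
F = S · g_USD/g_HUF = 0.0031922 × 1.0458971/1.0300682 = 0.0032412540.
(F − S)/S ÷ T = (0.0032412540 − 0.0031922)/0.0031922/(15/12) = 0.012293 → 1.23%.

+1.23%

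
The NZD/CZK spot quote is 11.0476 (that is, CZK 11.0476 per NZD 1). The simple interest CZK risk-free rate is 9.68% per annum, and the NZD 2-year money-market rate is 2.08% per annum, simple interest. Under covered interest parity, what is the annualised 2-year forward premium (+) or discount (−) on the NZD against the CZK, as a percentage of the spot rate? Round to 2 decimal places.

T = 2 years.
No-arbitrage forward: 11.0476 × 1.193600 / 1.041600 = 12.6597690 CZK/NZD.
Annualised premium = (F − S)/S × (1/T) = (12.6597690 − 11.0476)/11.0476 ÷ 2 = 7.30%.

+7.30%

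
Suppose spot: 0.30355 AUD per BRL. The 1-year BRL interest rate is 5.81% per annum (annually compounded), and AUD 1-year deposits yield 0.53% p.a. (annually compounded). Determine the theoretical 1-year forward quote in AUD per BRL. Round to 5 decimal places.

T = 1 year.
AUD growth factor: (1 + 0.0053)^1 = 1.005300.
Growth of 1 BRL over T: (1 + 0.0581)^1 = 1.058100.
CIP: F = S · (grow AUD)/(grow BRL) = 0.30355 × 1.005300/1.058100 = 0.2884026 AUD per BRL.

0.28840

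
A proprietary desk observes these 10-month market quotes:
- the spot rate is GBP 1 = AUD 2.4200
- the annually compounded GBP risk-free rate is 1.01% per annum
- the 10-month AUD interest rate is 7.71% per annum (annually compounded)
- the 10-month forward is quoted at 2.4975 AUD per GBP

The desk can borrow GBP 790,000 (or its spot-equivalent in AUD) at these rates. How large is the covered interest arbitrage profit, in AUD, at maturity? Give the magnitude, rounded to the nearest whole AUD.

T = 10/12 years.
Keep in GBP, deliver into the forward: 790,000·1.00840961·2.4975 = AUD 1,989,617.37.
Swap to AUD now, deposit: 790,000·2.4200·1.063849078 = AUD 2,033,866.67.
The quoted forward undervalues GBP, so borrow GBP, convert to AUD at spot, deposit the AUD at 7.71%, and buy GBP forward at 2.4975 to cover the loan.
Arbitrage profit = |1,989,617.37 − 2,033,866.67| = AUD 44,249.

AUD 44,249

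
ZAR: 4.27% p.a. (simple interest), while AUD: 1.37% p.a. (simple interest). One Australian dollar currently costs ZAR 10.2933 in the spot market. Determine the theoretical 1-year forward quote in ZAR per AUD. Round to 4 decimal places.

10.5878

T = 1 year.
ZAR accumulates by 1 + 0.0427×1 = 1.042700.
Growth of 1 AUD over T: 1 + 0.0137×1 = 1.013700.
So F = 10.2933 × 1.042700 / 1.013700 = 10.587771 (ZAR/AUD).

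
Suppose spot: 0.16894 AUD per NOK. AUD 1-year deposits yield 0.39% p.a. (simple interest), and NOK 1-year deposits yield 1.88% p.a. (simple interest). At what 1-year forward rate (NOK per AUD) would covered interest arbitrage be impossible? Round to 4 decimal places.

T = 1 year.
AUD accumulates by 1 + 0.0039×1 = 1.003900.
Growth of 1 NOK over T: 1 + 0.0188×1 = 1.018800.
Forward (AUD per NOK) = 0.16894 × 1.003900 / 1.018800 = 0.1664692.
Quoted the other way: 1/0.1664692 = 6.0071 NOK per AUD.

6.0071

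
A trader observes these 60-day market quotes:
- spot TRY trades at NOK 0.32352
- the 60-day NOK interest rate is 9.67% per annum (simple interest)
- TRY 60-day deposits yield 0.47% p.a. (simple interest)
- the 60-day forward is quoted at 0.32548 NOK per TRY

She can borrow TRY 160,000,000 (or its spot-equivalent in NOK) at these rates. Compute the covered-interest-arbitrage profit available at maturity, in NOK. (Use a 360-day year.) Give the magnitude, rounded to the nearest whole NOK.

NOK 479,857

T = 60/360 years.
Route A — deposit TRY, sell forward: 160,000,000 × 1.0007833333 × 0.32548 = NOK 52,117,593.49.
Route B — convert at spot, deposit NOK: 160,000,000 × 0.32352 × 1.0161166667 = NOK 52,597,450.24.
The quoted forward undervalues TRY, so borrow TRY, convert to NOK at spot, deposit the NOK at 9.67%, and buy TRY forward at 0.32548 to cover the loan.
Profit = 52,597,450.24 − 52,117,593.49 = NOK 479,857.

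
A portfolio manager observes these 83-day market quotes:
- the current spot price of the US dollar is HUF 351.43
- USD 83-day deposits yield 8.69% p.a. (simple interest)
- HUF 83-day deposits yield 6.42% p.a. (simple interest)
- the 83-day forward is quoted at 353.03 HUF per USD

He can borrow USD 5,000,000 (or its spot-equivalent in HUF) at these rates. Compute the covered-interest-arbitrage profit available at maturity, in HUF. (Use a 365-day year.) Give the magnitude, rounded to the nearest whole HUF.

HUF 17,228,350

T = 83/365 years.
Keep in USD, deliver into the forward: 5,000,000·1.019760821918·353.03 = HUF 1,800,030,814.81.
Swap to HUF now, deposit: 5,000,000·351.43·1.01459890411 = HUF 1,782,802,464.36.
The quoted forward overvalues USD, so borrow HUF, buy USD at spot, deposit the USD at 8.69%, and sell the proceeds forward at 353.03.
Arbitrage profit = |1,800,030,814.81 − 1,782,802,464.36| = HUF 17,228,350.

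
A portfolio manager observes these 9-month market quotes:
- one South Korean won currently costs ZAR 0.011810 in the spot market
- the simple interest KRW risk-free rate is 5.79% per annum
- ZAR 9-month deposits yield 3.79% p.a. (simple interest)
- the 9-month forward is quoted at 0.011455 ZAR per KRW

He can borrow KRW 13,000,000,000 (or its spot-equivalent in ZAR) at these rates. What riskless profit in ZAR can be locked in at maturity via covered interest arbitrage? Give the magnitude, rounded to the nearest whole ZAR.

ZAR 2,512,456

T = 9/12 years.
Route A — deposit KRW, sell forward: 13,000,000,000 × 1.043425 × 0.011455 = ZAR 155,381,633.88.
Route B — convert at spot, deposit ZAR: 13,000,000,000 × 0.011810 × 1.028425 = ZAR 157,894,090.25.
The quoted forward undervalues KRW, so borrow KRW, convert to ZAR at spot, deposit the ZAR at 3.79%, and buy KRW forward at 0.011455 to cover the loan.
Arbitrage profit = |155,381,633.88 − 157,894,090.25| = ZAR 2,512,456.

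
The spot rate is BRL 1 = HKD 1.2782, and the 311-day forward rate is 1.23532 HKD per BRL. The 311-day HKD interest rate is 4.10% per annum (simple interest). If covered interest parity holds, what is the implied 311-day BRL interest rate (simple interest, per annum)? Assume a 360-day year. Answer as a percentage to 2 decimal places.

T = 311/360 years.
By CIP, F/S equals the HKD-to-BRL growth ratio: 1.23532/1.2782 = 0.9664528.
HKD growth factor: 1 + 0.0410×311/360 = 1.0354194.
Hence g_BRL = 1.0713605.
(1.0713605 − 1)/T = 0.082604, i.e. 8.26%.

8.26%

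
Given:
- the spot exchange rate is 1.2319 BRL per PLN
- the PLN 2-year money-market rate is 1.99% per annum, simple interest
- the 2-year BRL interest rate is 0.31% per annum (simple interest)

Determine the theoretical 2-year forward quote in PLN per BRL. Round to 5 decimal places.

T = 2 years.
BRL accumulates by 1 + 0.0031×2 = 1.006200.
PLN growth factor: 1 + 0.0199×2 = 1.039800.
So F = 1.2319 × 1.006200 / 1.039800 = 1.192092 (BRL/PLN).
Invert for PLN per BRL: 1 / 1.192092 = 0.83886.

0.83886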